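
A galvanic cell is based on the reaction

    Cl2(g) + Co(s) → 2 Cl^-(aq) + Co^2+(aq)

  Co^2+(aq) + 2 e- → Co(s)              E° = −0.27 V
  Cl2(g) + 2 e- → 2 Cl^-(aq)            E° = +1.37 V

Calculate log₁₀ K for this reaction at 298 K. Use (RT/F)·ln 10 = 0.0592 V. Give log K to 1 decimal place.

The Cl₂/Cl⁻ couple is reduced (cathode); E°cell = +1.37 − (−0.27) = +1.64 V with n = 2.
At equilibrium E = 0, so log K = nE°cell / 0.0592 = (2)(+1.64) / 0.0592 = 55.4.

log K = 55.4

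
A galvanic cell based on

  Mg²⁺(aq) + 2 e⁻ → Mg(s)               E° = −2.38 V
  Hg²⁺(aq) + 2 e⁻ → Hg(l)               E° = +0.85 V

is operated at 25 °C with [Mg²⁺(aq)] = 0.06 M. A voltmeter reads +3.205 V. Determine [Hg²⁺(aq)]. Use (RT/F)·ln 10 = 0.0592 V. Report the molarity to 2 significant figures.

Hg²⁺/Hg is the cathode (higher E°); E°cell = +0.85 − (−2.38) = +3.23 V with n = 2.
Since E = E° − (0.0592/n)·log Q, log Q = n(E° − E)/0.0592 = 0.845.
Balancing electrons gives Hg²⁺(aq) + Mg(s) → Hg(l) + Mg²⁺(aq); thus Q = [Mg²⁺(aq)] / [Hg²⁺(aq)].
Isolating [Hg²⁺(aq)] in Q = 10^{0.845} yields log [Hg²⁺(aq)] = −2.067, i.e. 0.0086 M.

0.0086 M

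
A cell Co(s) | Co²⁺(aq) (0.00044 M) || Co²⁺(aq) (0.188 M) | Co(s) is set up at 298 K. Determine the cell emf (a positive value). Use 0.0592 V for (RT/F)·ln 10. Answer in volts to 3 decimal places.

For a concentration cell E°cell = 0, since both electrodes use the same couple.
The compartment with the higher Co²⁺(aq) concentration (0.188 M) acts as the cathode; ions are reduced there and produced at the dilute (0.00044 M) anode.
With n = 2, Ecell = −(0.0592/2)·log([dilute]/[conc]) = −(0.0592/2)·log(0.00044/0.188) = +0.078 V.

0.078 V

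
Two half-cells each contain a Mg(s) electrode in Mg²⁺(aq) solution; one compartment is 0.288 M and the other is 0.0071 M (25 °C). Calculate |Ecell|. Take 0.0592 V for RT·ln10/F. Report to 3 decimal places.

For a concentration cell E°cell = 0, since both electrodes use the same couple.
The compartment with the higher Mg²⁺(aq) concentration (0.288 M) acts as the cathode; ions are reduced there and produced at the dilute (0.0071 M) anode.
With n = 2, Ecell = −(0.0592/2)·log([dilute]/[conc]) = −(0.0592/2)·log(0.0071/0.288) = +0.048 V.

0.048 V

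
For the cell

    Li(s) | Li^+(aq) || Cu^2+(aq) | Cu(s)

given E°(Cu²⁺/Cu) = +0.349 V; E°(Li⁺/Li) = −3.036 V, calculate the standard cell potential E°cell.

+3.385 V

By convention the left-hand electrode in cell notation is the anode (oxidation) and the right-hand electrode is the cathode (reduction).
E°cell = E°(right) − E°(left) = +0.349 − (−3.036) = +3.385 V.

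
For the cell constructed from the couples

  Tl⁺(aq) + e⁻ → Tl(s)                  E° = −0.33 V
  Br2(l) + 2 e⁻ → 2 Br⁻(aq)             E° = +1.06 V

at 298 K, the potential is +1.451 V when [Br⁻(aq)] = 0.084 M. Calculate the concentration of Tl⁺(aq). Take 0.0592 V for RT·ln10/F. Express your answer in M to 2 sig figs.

1.1 M

Br₂/Br⁻ is the cathode (higher E°); E°cell = +1.06 − (−0.33) = +1.39 V with n = 2.
Rearranging E = E° − (0.0592/n)·log Q gives log Q = 2(+1.39 − (+1.451))/0.0592 = −2.061.
Balancing electrons gives Br2(l) + 2 Tl(s) → 2 Br⁻(aq) + 2 Tl⁺(aq); thus Q = [Br⁻(aq)]^2·[Tl⁺(aq)]^2.
Substituting the known concentrations and solving, log [Tl⁺(aq)] = 0.045 and [Tl⁺(aq)] = 1.1 M.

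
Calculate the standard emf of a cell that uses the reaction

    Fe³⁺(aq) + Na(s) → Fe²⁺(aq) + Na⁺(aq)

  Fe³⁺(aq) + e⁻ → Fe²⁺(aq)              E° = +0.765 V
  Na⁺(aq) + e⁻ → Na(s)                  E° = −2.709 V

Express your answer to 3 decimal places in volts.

Fe³⁺(aq) gains electrons, so the Fe³⁺/Fe²⁺ couple is the cathode; the Na⁺/Na couple is the anode.
E°cell = E°(cathode) − E°(anode) = +0.765 − (−2.709) = +3.474 V.

+3.474 V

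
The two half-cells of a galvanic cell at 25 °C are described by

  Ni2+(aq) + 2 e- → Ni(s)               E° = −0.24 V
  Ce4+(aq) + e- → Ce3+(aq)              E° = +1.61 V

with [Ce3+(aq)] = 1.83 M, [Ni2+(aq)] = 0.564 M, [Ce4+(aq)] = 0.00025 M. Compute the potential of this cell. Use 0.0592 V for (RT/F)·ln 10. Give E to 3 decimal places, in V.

The Ce⁴⁺/Ce³⁺ couple has the more positive E°, so it is the cathode; Ni²⁺/Ni is the anode.
E°cell = +1.61 − (−0.24) = +1.85 V, with n = 2 electrons transferred.
The balanced reaction is 2 Ce4+(aq) + Ni(s) → 2 Ce3+(aq) + Ni2+(aq), so Q = ([Ce3+(aq)]^2·[Ni2+(aq)]) / [Ce4+(aq)]^2 = 3.02×10^7 and log Q = 7.480.
E = E° − (0.0592/n)·log Q = +1.85 − (0.0592/2)(7.480) = +1.629 V.

+1.629 V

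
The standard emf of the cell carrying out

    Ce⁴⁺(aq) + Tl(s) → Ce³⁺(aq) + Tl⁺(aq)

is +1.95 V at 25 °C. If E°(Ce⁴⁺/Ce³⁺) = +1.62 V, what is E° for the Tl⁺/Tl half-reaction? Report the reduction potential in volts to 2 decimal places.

In the reaction as written the Ce⁴⁺/Ce³⁺ couple is reduced (cathode) and Tl⁺/Tl is oxidized (anode), so E°cell = E°(Ce⁴⁺/Ce³⁺) − E°(Tl⁺/Tl).
E°(Tl⁺/Tl) = E°(cathode) − E°cell = +1.62 − (+1.95) = −0.33 V.

−0.33 V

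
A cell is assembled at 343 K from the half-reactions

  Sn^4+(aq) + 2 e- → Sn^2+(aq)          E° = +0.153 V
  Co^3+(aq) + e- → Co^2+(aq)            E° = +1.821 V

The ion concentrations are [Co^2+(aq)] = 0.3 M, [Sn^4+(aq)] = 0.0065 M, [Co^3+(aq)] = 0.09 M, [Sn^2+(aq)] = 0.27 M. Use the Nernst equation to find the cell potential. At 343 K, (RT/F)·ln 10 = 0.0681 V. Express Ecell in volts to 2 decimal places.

+1.69 V

Since E°(Co³⁺/Co²⁺) > E°(Sn⁴⁺/Sn²⁺), Co³⁺/Co²⁺ serves as the cathode.
E°cell = +1.821 − (+0.153) = +1.668 V, with n = 2 electrons transferred.
Balancing gives 2 Co^3+(aq) + Sn^2+(aq) → 2 Co^2+(aq) + Sn^4+(aq); hence Q = ([Co^2+(aq)]^2·[Sn^4+(aq)]) / ([Co^3+(aq)]^2·[Sn^2+(aq)]) = 0.267 (log Q = −0.573).
By the Nernst equation, E = +1.668 − (0.0681/2)·(−0.573) = +1.69 V.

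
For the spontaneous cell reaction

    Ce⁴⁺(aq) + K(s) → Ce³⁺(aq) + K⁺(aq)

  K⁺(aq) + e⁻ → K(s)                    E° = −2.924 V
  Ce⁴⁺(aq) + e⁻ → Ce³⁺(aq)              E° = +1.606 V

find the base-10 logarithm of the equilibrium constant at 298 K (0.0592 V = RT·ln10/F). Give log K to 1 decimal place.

log K = 76.5

The Ce⁴⁺/Ce³⁺ couple is reduced (cathode); E°cell = +1.606 − (−2.924) = +4.530 V with n = 1.
At equilibrium E = 0, so log K = nE°cell / 0.0592 = (1)(+4.530) / 0.0592 = 76.5.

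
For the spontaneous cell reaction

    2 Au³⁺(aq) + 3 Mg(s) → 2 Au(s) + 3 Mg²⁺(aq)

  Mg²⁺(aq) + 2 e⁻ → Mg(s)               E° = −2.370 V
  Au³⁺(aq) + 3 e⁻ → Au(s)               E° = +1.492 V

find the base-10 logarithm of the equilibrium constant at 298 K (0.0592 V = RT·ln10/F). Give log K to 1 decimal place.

The Au³⁺/Au couple is reduced (cathode); E°cell = +1.492 − (−2.370) = +3.862 V with n = 6.
At equilibrium E = 0, so log K = nE°cell / 0.0592 = (6)(+3.862) / 0.0592 = 391.4.

log K = 391.4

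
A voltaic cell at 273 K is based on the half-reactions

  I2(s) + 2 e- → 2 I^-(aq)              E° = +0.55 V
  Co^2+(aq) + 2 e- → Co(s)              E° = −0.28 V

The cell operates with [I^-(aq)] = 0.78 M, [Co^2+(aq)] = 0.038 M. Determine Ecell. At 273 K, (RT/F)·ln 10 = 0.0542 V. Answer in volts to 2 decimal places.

Since E°(I₂/I⁻) > E°(Co²⁺/Co), I₂/I⁻ serves as the cathode.
The standard potential is +0.55 − (−0.28) = +0.83 V and the balanced reaction transfers n = 2 electrons.
For the overall reaction I2(s) + Co(s) → 2 I^-(aq) + Co^2+(aq), Q = [I^-(aq)]^2·[Co^2+(aq)] = 0.0231, giving log Q = −1.636.
By the Nernst equation, E = +0.83 − (0.0542/2)·(−1.636) = +0.87 V.

+0.87 V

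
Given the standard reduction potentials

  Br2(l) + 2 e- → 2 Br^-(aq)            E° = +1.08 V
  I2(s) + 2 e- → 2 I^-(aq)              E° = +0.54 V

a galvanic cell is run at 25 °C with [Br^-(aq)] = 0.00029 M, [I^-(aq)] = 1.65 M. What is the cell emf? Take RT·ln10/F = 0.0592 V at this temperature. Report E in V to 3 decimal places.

+0.762 V

Br₂/Br⁻ is reduced (cathode, E° = +1.08 V) and I₂/I⁻ is oxidized (anode).
E°cell = E°cat − E°an = +1.08 − (+0.54) = +0.54 V; n = 2.
For the overall reaction Br2(l) + 2 I^-(aq) → 2 Br^-(aq) + I2(s), Q = [Br^-(aq)]^2 / [I^-(aq)]^2 = 3.09×10^−8, giving log Q = −7.510.
By the Nernst equation, E = +0.54 − (0.0592/2)·(−7.510) = +0.762 V.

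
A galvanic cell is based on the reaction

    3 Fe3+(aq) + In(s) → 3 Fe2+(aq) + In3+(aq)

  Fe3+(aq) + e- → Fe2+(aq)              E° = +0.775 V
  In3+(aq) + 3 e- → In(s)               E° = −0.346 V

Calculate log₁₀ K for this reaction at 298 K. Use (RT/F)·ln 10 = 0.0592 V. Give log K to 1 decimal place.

log K = 56.8

The Fe³⁺/Fe²⁺ couple is reduced (cathode); E°cell = +0.775 − (−0.346) = +1.121 V with n = 3.
At equilibrium E = 0, so log K = nE°cell / 0.0592 = (3)(+1.121) / 0.0592 = 56.8.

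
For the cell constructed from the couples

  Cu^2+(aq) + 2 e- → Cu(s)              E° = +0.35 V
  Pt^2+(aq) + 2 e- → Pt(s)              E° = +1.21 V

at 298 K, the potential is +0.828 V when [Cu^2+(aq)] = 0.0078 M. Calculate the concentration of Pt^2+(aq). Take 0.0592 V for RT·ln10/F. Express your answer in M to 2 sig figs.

0.00065 M

Pt²⁺/Pt is the cathode (higher E°); E°cell = +1.21 − (+0.35) = +0.86 V with n = 2.
Since E = E° − (0.0592/n)·log Q, log Q = n(E° − E)/0.0592 = 1.081.
For Pt^2+(aq) + Cu(s) → Pt(s) + Cu^2+(aq), the reaction quotient is Q = [Cu^2+(aq)] / [Pt^2+(aq)].
Solving for the unknown gives log [Pt^2+(aq)] = −3.189, so [Pt^2+(aq)] ≈ 0.00065 M.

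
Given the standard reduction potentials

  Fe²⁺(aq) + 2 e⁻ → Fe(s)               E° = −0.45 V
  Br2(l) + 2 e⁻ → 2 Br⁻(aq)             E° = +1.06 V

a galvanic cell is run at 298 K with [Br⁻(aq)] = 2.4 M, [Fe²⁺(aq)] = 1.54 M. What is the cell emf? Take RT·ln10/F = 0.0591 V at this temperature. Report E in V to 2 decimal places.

The Br₂/Br⁻ couple has the more positive E°, so it is the cathode; Fe²⁺/Fe is the anode.
E°cell = +1.06 − (−0.45) = +1.51 V, with n = 2 electrons transferred.
Balancing gives Br2(l) + Fe(s) → 2 Br⁻(aq) + Fe²⁺(aq); hence Q = [Br⁻(aq)]^2·[Fe²⁺(aq)] = 8.87 (log Q = 0.948).
By the Nernst equation, E = +1.51 − (0.0591/2)·(0.948) = +1.48 V.

+1.48 V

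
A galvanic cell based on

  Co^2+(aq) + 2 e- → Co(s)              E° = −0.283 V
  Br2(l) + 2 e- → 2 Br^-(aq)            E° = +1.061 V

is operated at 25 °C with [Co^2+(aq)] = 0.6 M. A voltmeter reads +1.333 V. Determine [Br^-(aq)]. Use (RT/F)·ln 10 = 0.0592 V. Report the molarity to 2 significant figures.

With Br₂/Br⁻ at the cathode and Co²⁺/Co at the anode, E°cell = +1.061 − (−0.283) = +1.344 V (n = 2).
Rearranging E = E° − (0.0592/n)·log Q gives log Q = 2(+1.344 − (+1.333))/0.0592 = 0.372.
For Br2(l) + Co(s) → 2 Br^-(aq) + Co^2+(aq), the reaction quotient is Q = [Br^-(aq)]^2·[Co^2+(aq)].
Substituting the known concentrations and solving, log [Br^-(aq)] = 0.297 and [Br^-(aq)] = 2.0 M.

2.0 M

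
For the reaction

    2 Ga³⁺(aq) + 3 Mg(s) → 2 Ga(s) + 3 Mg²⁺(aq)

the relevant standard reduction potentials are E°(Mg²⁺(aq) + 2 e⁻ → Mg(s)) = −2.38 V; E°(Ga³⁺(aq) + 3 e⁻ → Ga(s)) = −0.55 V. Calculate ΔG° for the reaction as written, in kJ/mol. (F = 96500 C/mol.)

In the reaction as written Ga³⁺(aq) is reduced, so the Ga³⁺/Ga couple is the cathode and Mg²⁺/Mg is the anode.
E°cell = −0.55 − (−2.38) = +1.83 V; balancing electrons gives n = 6.
ΔG° = −nFE°cell = −(6)(96500)(+1.83) J/mol = −1060 kJ/mol.

−1060 kJ/mol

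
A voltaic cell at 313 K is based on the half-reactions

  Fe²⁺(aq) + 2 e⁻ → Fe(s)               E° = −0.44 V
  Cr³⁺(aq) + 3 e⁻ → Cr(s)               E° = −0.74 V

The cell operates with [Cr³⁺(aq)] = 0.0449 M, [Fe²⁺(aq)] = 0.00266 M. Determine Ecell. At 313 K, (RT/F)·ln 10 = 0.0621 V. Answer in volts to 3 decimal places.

The Fe²⁺/Fe couple has the more positive E°, so it is the cathode; Cr³⁺/Cr is the anode.
E°cell = E°cat − E°an = −0.44 − (−0.74) = +0.30 V; n = 6.
For the overall reaction 3 Fe²⁺(aq) + 2 Cr(s) → 3 Fe(s) + 2 Cr³⁺(aq), Q = [Cr³⁺(aq)]^2 / [Fe²⁺(aq)]^3 = 1.07×10^5, giving log Q = 5.030.
E = E° − (0.0621/n)·log Q = +0.30 − (0.0621/6)(5.030) = +0.248 V.

+0.248 V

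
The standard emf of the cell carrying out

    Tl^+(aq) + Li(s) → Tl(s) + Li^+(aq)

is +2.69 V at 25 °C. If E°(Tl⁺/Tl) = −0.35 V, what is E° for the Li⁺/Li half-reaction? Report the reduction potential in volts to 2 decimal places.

In the reaction as written the Tl⁺/Tl couple is reduced (cathode) and Li⁺/Li is oxidized (anode), so E°cell = E°(Tl⁺/Tl) − E°(Li⁺/Li).
E°(Li⁺/Li) = E°(cathode) − E°cell = −0.35 − (+2.69) = −3.04 V.

−3.04 V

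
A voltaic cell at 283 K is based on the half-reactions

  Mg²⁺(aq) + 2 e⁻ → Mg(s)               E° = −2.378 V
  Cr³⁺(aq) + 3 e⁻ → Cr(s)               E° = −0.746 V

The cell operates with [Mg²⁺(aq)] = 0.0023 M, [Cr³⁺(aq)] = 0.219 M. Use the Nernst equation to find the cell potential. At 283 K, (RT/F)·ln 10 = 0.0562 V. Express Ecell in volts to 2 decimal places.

Since E°(Cr³⁺/Cr) > E°(Mg²⁺/Mg), Cr³⁺/Cr serves as the cathode.
The standard potential is −0.746 − (−2.378) = +1.632 V and the balanced reaction transfers n = 6 electrons.
For the overall reaction 2 Cr³⁺(aq) + 3 Mg(s) → 2 Cr(s) + 3 Mg²⁺(aq), Q = [Mg²⁺(aq)]^3 / [Cr³⁺(aq)]^2 = 2.54×10^−7, giving log Q = −6.596.
Applying E = E° − (RT ln10/nF)·log Q gives +1.632 − (0.0562/6)(−6.596) = +1.69 V.

+1.69 V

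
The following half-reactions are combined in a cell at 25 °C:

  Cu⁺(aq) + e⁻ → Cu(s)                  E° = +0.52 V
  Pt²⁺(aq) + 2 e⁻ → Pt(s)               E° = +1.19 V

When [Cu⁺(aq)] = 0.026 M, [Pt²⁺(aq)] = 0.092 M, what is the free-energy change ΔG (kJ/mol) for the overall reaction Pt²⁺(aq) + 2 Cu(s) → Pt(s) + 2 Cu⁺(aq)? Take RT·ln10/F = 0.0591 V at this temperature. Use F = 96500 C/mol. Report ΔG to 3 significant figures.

E°cell = +1.19 − (+0.52) = +0.67 V; the balanced reaction transfers n = 2 electrons.
Q = [Cu⁺(aq)]^2 / [Pt²⁺(aq)] = 0.00735, so log Q = −2.134 and E = +0.67 − (0.0591/2)(−2.134) = +0.7331 V.
ΔG = −nFE = −(2)(96500)(+0.7331) J/mol = −141 kJ/mol.

−141 kJ/mol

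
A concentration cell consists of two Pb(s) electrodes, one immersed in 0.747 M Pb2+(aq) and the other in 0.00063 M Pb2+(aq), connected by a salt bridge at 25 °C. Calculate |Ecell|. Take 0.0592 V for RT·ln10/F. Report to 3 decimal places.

0.091 V

For a concentration cell E°cell = 0, since both electrodes use the same couple.
The compartment with the higher Pb2+(aq) concentration (0.747 M) acts as the cathode; ions are reduced there and produced at the dilute (0.00063 M) anode.
With n = 2, Ecell = −(0.0592/2)·log([dilute]/[conc]) = −(0.0592/2)·log(0.00063/0.747) = +0.091 V.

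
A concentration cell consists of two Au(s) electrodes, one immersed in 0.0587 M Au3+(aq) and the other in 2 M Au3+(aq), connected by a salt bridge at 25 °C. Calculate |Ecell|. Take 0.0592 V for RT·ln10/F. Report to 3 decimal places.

For a concentration cell E°cell = 0, since both electrodes use the same couple.
The compartment with the higher Au3+(aq) concentration (2 M) acts as the cathode; ions are reduced there and produced at the dilute (0.0587 M) anode.
With n = 3, Ecell = −(0.0592/3)·log([dilute]/[conc]) = −(0.0592/3)·log(0.0587/2) = +0.030 V.

0.030 V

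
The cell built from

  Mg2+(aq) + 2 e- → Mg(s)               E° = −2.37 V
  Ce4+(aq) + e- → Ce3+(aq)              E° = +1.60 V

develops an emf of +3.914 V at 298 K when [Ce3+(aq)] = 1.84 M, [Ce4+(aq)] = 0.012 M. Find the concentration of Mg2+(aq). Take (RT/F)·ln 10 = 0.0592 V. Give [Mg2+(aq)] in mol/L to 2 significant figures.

With Ce⁴⁺/Ce³⁺ at the cathode and Mg²⁺/Mg at the anode, E°cell = +1.60 − (−2.37) = +3.97 V (n = 2).
Since E = E° − (0.0592/n)·log Q, log Q = n(E° − E)/0.0592 = 1.892.
For 2 Ce4+(aq) + Mg(s) → 2 Ce3+(aq) + Mg2+(aq), the reaction quotient is Q = ([Ce3+(aq)]^2·[Mg2+(aq)]) / [Ce4+(aq)]^2.
Solving for the unknown gives log [Mg2+(aq)] = −2.479, so [Mg2+(aq)] ≈ 0.0033 M.

0.0033 M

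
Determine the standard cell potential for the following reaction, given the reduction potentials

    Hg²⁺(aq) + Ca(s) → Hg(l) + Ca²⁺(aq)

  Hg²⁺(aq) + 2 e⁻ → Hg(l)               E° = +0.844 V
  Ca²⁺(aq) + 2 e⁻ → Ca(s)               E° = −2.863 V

+3.707 V

Hg²⁺(aq) gains electrons, so the Hg²⁺/Hg couple is the cathode; the Ca²⁺/Ca couple is the anode.
E°cell = E°(cathode) − E°(anode) = +0.844 − (−2.863) = +3.707 V.
The positive value indicates the reaction is spontaneous as written.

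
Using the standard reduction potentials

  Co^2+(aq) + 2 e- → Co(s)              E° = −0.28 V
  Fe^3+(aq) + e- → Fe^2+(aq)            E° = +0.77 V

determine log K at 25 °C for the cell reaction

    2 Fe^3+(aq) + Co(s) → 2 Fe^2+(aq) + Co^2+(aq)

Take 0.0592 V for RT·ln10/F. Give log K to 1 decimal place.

log K = 35.5

The Fe³⁺/Fe²⁺ couple is reduced (cathode); E°cell = +0.77 − (−0.28) = +1.05 V with n = 2.
At equilibrium E = 0, so log K = nE°cell / 0.0592 = (2)(+1.05) / 0.0592 = 35.5.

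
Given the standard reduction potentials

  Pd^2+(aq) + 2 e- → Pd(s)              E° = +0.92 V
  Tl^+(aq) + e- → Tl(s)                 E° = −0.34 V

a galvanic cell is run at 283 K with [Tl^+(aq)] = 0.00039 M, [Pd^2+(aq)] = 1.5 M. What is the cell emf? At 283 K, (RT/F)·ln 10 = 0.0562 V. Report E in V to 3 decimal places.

+1.457 V

Pd²⁺/Pd is reduced (cathode, E° = +0.92 V) and Tl⁺/Tl is oxidized (anode).
E°cell = E°cat − E°an = +0.92 − (−0.34) = +1.26 V; n = 2.
The balanced reaction is Pd^2+(aq) + 2 Tl(s) → Pd(s) + 2 Tl^+(aq), so Q = [Tl^+(aq)]^2 / [Pd^2+(aq)] = 1.01×10^−7 and log Q = −6.994.
By the Nernst equation, E = +1.26 − (0.0562/2)·(−6.994) = +1.457 V.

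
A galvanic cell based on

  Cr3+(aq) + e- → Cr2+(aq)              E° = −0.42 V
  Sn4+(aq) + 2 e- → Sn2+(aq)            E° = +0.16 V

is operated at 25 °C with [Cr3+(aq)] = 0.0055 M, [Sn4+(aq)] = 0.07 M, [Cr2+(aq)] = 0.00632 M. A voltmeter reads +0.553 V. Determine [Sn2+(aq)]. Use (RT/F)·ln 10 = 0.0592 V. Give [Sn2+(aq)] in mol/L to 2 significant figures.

0.76 M

With Sn⁴⁺/Sn²⁺ at the cathode and Cr³⁺/Cr²⁺ at the anode, E°cell = +0.16 − (−0.42) = +0.58 V (n = 2).
Rearranging E = E° − (0.0592/n)·log Q gives log Q = 2(+0.58 − (+0.553))/0.0592 = 0.912.
The balanced reaction is Sn4+(aq) + 2 Cr2+(aq) → Sn2+(aq) + 2 Cr3+(aq), so Q = ([Sn2+(aq)]·[Cr3+(aq)]^2) / ([Sn4+(aq)]·[Cr2+(aq)]^2).
Solving for the unknown gives log [Sn2+(aq)] = −0.122, so [Sn2+(aq)] ≈ 0.76 M.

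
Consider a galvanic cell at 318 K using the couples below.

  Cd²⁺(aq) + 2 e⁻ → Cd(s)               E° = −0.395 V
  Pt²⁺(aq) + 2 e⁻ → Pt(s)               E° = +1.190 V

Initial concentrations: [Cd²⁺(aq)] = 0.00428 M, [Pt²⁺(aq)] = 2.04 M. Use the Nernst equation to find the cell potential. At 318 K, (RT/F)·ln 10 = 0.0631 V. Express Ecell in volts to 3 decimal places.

+1.669 V

The Pt²⁺/Pt couple has the more positive E°, so it is the cathode; Cd²⁺/Cd is the anode.
E°cell = +1.190 − (−0.395) = +1.585 V, with n = 2 electrons transferred.
For the overall reaction Pt²⁺(aq) + Cd(s) → Pt(s) + Cd²⁺(aq), Q = [Cd²⁺(aq)] / [Pt²⁺(aq)] = 0.0021, giving log Q = −2.678.
By the Nernst equation, E = +1.585 − (0.0631/2)·(−2.678) = +1.669 V.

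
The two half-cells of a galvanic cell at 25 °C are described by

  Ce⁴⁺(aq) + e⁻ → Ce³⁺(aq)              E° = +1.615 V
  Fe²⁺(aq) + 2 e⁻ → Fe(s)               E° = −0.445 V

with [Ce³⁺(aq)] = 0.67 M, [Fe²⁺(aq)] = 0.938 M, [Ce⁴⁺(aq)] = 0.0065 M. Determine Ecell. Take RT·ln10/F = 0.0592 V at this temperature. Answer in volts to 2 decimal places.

The Ce⁴⁺/Ce³⁺ couple has the more positive E°, so it is the cathode; Fe²⁺/Fe is the anode.
E°cell = +1.615 − (−0.445) = +2.060 V, with n = 2 electrons transferred.
The balanced reaction is 2 Ce⁴⁺(aq) + Fe(s) → 2 Ce³⁺(aq) + Fe²⁺(aq), so Q = ([Ce³⁺(aq)]^2·[Fe²⁺(aq)]) / [Ce⁴⁺(aq)]^2 = 9.97×10^3 and log Q = 3.999.
Applying E = E° − (RT ln10/nF)·log Q gives +2.060 − (0.0592/2)(3.999) = +1.94 V.

+1.94 V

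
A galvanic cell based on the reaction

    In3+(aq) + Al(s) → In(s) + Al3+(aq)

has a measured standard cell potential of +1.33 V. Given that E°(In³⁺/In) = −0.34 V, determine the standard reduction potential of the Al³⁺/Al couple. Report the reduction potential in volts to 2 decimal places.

−1.67 V

In the reaction as written the In³⁺/In couple is reduced (cathode) and Al³⁺/Al is oxidized (anode), so E°cell = E°(In³⁺/In) − E°(Al³⁺/Al).
E°(Al³⁺/Al) = E°(cathode) − E°cell = −0.34 − (+1.33) = −1.67 V.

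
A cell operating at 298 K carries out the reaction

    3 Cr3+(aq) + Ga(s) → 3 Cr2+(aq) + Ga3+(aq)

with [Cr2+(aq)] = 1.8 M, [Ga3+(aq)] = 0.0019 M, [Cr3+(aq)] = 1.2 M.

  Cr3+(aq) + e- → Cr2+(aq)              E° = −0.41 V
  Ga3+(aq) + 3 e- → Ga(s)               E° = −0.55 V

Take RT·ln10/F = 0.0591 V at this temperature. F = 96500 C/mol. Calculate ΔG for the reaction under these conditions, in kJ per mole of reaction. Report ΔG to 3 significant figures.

−53.0 kJ/mol

E°cell = −0.41 − (−0.55) = +0.14 V; the balanced reaction transfers n = 3 electrons.
Q = ([Cr2+(aq)]^3·[Ga3+(aq)]) / [Cr3+(aq)]^3 = 0.00641, so log Q = −2.193 and E = +0.14 − (0.0591/3)(−2.193) = +0.1832 V.
ΔG = −nFE = −(3)(96500)(+0.1832) J/mol = −53.0 kJ/mol.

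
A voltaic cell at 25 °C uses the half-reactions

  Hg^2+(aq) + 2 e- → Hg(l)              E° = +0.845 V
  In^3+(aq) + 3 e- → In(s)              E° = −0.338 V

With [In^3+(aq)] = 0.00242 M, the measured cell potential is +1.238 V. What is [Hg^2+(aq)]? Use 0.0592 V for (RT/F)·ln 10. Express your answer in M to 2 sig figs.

1.3 M

With Hg²⁺/Hg at the cathode and In³⁺/In at the anode, E°cell = +0.845 − (−0.338) = +1.183 V (n = 6).
Since E = E° − (0.0592/n)·log Q, log Q = n(E° − E)/0.0592 = −5.574.
For 3 Hg^2+(aq) + 2 In(s) → 3 Hg(l) + 2 In^3+(aq), the reaction quotient is Q = [In^3+(aq)]^2 / [Hg^2+(aq)]^3.
Substituting the known concentrations and solving, log [Hg^2+(aq)] = 0.114 and [Hg^2+(aq)] = 1.3 M.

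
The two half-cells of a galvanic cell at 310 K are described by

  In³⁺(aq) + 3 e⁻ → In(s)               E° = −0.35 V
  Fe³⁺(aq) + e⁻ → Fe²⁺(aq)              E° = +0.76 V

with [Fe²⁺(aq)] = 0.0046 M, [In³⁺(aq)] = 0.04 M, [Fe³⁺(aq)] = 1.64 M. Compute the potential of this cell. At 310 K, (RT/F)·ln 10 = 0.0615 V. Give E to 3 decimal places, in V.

+1.296 V

The Fe³⁺/Fe²⁺ couple has the more positive E°, so it is the cathode; In³⁺/In is the anode.
The standard potential is +0.76 − (−0.35) = +1.11 V and the balanced reaction transfers n = 3 electrons.
Balancing gives 3 Fe³⁺(aq) + In(s) → 3 Fe²⁺(aq) + In³⁺(aq); hence Q = ([Fe²⁺(aq)]^3·[In³⁺(aq)]) / [Fe³⁺(aq)]^3 = 8.83×10^−10 (log Q = −9.054).
Applying E = E° − (RT ln10/nF)·log Q gives +1.11 − (0.0615/3)(−9.054) = +1.296 V.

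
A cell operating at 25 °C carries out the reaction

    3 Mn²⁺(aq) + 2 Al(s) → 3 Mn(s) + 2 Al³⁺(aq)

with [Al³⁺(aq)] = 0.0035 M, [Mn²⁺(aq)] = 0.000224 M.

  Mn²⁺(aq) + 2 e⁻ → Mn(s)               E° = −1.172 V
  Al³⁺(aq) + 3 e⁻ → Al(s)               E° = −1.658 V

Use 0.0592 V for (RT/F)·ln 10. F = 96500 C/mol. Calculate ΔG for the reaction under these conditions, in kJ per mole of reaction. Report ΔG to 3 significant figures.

−247 kJ/mol

With Mn²⁺/Mn reduced at the cathode, E°cell = −1.172 − (−1.658) = +0.486 V and n = 6.
The reaction quotient is [Al³⁺(aq)]^2 / [Mn²⁺(aq)]^3 = 1.09×10^6; by Nernst, E = +0.486 − (0.0592/6)(6.037) = +0.4264 V.
Then ΔG = −nFE = −6 × 96500 × +0.4264 J/mol = −247 kJ/mol.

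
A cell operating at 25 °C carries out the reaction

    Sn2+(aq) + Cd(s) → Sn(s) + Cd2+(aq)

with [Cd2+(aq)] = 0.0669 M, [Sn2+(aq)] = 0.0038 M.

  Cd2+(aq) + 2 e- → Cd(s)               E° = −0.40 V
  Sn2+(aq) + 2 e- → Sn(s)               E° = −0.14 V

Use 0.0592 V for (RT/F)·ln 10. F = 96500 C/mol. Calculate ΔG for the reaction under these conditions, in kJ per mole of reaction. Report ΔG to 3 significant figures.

E°cell = −0.14 − (−0.40) = +0.26 V; the balanced reaction transfers n = 2 electrons.
The reaction quotient is [Cd2+(aq)] / [Sn2+(aq)] = 17.6; by Nernst, E = +0.26 − (0.0592/2)(1.246) = +0.2231 V.
Finally ΔG = −nFE = −(2)(96500 C/mol)(+0.2231 V) = −43.1 kJ/mol.

−43.1 kJ/mol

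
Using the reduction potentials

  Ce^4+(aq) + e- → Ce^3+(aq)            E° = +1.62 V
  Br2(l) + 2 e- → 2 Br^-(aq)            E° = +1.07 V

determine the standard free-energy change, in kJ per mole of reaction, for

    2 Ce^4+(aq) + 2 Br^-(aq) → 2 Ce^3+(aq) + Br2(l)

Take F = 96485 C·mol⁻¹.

In the reaction as written Ce^4+(aq) is reduced, so the Ce⁴⁺/Ce³⁺ couple is the cathode and Br₂/Br⁻ is the anode.
E°cell = +1.62 − (+1.07) = +0.55 V; balancing electrons gives n = 2.
ΔG° = −nFE°cell = −(2)(96485)(+0.55) J/mol = −106 kJ/mol.

−106 kJ/mol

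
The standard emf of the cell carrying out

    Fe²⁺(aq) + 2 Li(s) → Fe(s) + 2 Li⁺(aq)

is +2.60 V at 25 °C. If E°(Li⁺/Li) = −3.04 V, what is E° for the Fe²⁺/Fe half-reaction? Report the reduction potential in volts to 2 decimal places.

−0.44 V

In the reaction as written the Fe²⁺/Fe couple is reduced (cathode) and Li⁺/Li is oxidized (anode), so E°cell = E°(Fe²⁺/Fe) − E°(Li⁺/Li).
E°(Fe²⁺/Fe) = E°cell + E°(anode) = +2.60 + (−3.04) = −0.44 V.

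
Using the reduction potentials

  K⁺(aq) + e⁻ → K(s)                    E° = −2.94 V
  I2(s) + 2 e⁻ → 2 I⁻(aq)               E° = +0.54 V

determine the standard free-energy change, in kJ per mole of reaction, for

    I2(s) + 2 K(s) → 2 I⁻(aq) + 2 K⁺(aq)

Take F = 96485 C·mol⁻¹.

In the reaction as written I2(s) is reduced, so the I₂/I⁻ couple is the cathode and K⁺/K is the anode.
E°cell = +0.54 − (−2.94) = +3.48 V; balancing electrons gives n = 2.
ΔG° = −nFE°cell = −(2)(96485)(+3.48) J/mol = −672 kJ/mol.

−672 kJ/mol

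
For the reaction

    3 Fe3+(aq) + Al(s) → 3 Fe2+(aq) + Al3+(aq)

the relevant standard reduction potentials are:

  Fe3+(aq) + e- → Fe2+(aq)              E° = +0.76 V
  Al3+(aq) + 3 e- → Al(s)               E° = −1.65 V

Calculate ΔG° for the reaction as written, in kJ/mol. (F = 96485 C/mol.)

−698 kJ/mol

In the reaction as written Fe3+(aq) is reduced, so the Fe³⁺/Fe²⁺ couple is the cathode and Al³⁺/Al is the anode.
E°cell = +0.76 − (−1.65) = +2.41 V; balancing electrons gives n = 3.
ΔG° = −nFE°cell = −(3)(96485)(+2.41) J/mol = −698 kJ/mol.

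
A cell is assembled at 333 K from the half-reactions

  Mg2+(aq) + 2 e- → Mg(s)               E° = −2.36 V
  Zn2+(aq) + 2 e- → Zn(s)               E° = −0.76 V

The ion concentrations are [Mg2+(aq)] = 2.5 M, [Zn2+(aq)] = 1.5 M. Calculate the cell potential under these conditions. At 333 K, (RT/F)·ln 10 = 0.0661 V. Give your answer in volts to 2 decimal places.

Zn²⁺/Zn is reduced (cathode, E° = −0.76 V) and Mg²⁺/Mg is oxidized (anode).
E°cell = −0.76 − (−2.36) = +1.60 V, with n = 2 electrons transferred.
For the overall reaction Zn2+(aq) + Mg(s) → Zn(s) + Mg2+(aq), Q = [Mg2+(aq)] / [Zn2+(aq)] = 1.67, giving log Q = 0.222.
By the Nernst equation, E = +1.60 − (0.0661/2)·(0.222) = +1.59 V.

+1.59 V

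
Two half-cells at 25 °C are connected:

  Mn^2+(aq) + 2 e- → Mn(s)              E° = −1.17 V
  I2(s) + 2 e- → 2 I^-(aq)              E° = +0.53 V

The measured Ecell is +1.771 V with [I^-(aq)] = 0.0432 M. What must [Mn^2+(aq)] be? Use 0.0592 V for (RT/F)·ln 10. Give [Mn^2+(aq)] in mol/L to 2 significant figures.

2.1 M

With I₂/I⁻ at the cathode and Mn²⁺/Mn at the anode, E°cell = +0.53 − (−1.17) = +1.70 V (n = 2).
Rearranging E = E° − (0.0592/n)·log Q gives log Q = 2(+1.70 − (+1.771))/0.0592 = −2.399.
Balancing electrons gives I2(s) + Mn(s) → 2 I^-(aq) + Mn^2+(aq); thus Q = [I^-(aq)]^2·[Mn^2+(aq)].
Substituting the known concentrations and solving, log [Mn^2+(aq)] = 0.330 and [Mn^2+(aq)] = 2.1 M.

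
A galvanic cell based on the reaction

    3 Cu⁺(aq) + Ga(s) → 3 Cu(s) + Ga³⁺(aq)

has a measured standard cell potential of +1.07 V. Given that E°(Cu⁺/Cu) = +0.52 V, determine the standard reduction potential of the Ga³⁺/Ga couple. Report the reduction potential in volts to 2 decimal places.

In the reaction as written the Cu⁺/Cu couple is reduced (cathode) and Ga³⁺/Ga is oxidized (anode), so E°cell = E°(Cu⁺/Cu) − E°(Ga³⁺/Ga).
E°(Ga³⁺/Ga) = E°(cathode) − E°cell = +0.52 − (+1.07) = −0.55 V.

−0.55 V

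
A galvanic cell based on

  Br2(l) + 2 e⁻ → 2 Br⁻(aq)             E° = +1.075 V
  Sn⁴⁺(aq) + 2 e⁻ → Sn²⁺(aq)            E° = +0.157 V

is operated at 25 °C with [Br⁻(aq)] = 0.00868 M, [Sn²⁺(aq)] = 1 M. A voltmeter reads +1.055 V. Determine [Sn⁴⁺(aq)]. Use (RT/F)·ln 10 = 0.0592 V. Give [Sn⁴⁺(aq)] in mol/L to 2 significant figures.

0.31 M

With Br₂/Br⁻ at the cathode and Sn⁴⁺/Sn²⁺ at the anode, E°cell = +1.075 − (+0.157) = +0.918 V (n = 2).
Since E = E° − (0.0592/n)·log Q, log Q = n(E° − E)/0.0592 = −4.628.
Balancing electrons gives Br2(l) + Sn²⁺(aq) → 2 Br⁻(aq) + Sn⁴⁺(aq); thus Q = ([Br⁻(aq)]^2·[Sn⁴⁺(aq)]) / [Sn²⁺(aq)].
Solving for the unknown gives log [Sn⁴⁺(aq)] = −0.505, so [Sn⁴⁺(aq)] ≈ 0.31 M.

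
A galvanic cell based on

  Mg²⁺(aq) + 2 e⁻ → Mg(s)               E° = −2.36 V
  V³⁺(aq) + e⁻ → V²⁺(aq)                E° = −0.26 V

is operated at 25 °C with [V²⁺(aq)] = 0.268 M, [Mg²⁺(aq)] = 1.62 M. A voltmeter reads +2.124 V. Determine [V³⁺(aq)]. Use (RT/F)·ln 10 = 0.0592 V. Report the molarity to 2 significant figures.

With V³⁺/V²⁺ at the cathode and Mg²⁺/Mg at the anode, E°cell = −0.26 − (−2.36) = +2.10 V (n = 2).
Rearranging E = E° − (0.0592/n)·log Q gives log Q = 2(+2.10 − (+2.124))/0.0592 = −0.811.
The balanced reaction is 2 V³⁺(aq) + Mg(s) → 2 V²⁺(aq) + Mg²⁺(aq), so Q = ([V²⁺(aq)]^2·[Mg²⁺(aq)]) / [V³⁺(aq)]^2.
Isolating [V³⁺(aq)] in Q = 10^{−0.811} yields log [V³⁺(aq)] = −0.062, i.e. 0.87 M.

0.87 M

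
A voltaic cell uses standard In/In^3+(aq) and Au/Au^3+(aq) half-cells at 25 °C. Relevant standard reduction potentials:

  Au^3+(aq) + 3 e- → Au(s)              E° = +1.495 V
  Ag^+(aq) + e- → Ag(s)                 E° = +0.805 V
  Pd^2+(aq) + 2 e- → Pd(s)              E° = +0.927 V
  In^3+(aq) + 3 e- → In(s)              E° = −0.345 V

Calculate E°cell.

+1.840 V

Of the two couples in this cell, the one with the more positive reduction potential is reduced at the cathode: here that is Au³⁺/Au (+1.495 V); In³⁺/In (−0.345 V) is the anode.
E°cell = E°(cathode) − E°(anode) = +1.495 − (−0.345) = +1.840 V.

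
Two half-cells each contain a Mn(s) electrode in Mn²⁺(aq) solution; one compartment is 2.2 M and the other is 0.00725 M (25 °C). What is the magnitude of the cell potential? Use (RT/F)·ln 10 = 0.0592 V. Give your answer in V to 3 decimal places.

For a concentration cell E°cell = 0, since both electrodes use the same couple.
The compartment with the higher Mn²⁺(aq) concentration (2.2 M) acts as the cathode; ions are reduced there and produced at the dilute (0.00725 M) anode.
With n = 2, Ecell = −(0.0592/2)·log([dilute]/[conc]) = −(0.0592/2)·log(0.00725/2.2) = +0.073 V.

0.073 V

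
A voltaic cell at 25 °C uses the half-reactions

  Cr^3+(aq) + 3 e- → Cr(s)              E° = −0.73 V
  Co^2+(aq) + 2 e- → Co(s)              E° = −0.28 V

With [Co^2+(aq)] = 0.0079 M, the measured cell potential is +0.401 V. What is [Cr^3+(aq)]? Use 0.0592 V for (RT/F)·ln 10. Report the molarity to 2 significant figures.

With Co²⁺/Co at the cathode and Cr³⁺/Cr at the anode, E°cell = −0.28 − (−0.73) = +0.45 V (n = 6).
Since E = E° − (0.0592/n)·log Q, log Q = n(E° − E)/0.0592 = 4.966.
Balancing electrons gives 3 Co^2+(aq) + 2 Cr(s) → 3 Co(s) + 2 Cr^3+(aq); thus Q = [Cr^3+(aq)]^2 / [Co^2+(aq)]^3.
Isolating [Cr^3+(aq)] in Q = 10^{4.966} yields log [Cr^3+(aq)] = −0.671, i.e. 0.21 M.

0.21 M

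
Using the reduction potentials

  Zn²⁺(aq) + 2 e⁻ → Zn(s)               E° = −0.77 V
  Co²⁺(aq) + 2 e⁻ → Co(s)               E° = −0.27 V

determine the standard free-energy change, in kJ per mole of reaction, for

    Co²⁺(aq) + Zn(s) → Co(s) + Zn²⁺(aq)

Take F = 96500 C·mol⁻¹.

In the reaction as written Co²⁺(aq) is reduced, so the Co²⁺/Co couple is the cathode and Zn²⁺/Zn is the anode.
E°cell = −0.27 − (−0.77) = +0.50 V; balancing electrons gives n = 2.
ΔG° = −nFE°cell = −(2)(96500)(+0.50) J/mol = −96.5 kJ/mol.

−96.5 kJ/mol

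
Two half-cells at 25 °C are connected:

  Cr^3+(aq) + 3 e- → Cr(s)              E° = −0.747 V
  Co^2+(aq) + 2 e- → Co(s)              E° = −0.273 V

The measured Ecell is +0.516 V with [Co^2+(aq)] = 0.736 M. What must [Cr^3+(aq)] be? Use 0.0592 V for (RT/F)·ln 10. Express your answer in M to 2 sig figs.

0.0047 M

Co²⁺/Co is the cathode (higher E°); E°cell = −0.273 − (−0.747) = +0.474 V with n = 6.
Rearranging E = E° − (0.0592/n)·log Q gives log Q = 6(+0.474 − (+0.516))/0.0592 = −4.257.
The balanced reaction is 3 Co^2+(aq) + 2 Cr(s) → 3 Co(s) + 2 Cr^3+(aq), so Q = [Cr^3+(aq)]^2 / [Co^2+(aq)]^3.
Isolating [Cr^3+(aq)] in Q = 10^{−4.257} yields log [Cr^3+(aq)] = −2.328, i.e. 0.0047 M.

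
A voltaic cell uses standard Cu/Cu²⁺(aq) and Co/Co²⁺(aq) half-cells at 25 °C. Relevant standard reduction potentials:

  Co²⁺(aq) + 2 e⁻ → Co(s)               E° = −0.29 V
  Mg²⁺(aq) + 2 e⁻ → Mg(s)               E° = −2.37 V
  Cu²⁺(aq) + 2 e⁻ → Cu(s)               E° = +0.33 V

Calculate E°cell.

+0.62 V

Of the two couples in this cell, the one with the more positive reduction potential is reduced at the cathode: here that is Cu²⁺/Cu (+0.33 V); Co²⁺/Co (−0.29 V) is the anode.
E°cell = E°(cathode) − E°(anode) = +0.33 − (−0.29) = +0.62 V.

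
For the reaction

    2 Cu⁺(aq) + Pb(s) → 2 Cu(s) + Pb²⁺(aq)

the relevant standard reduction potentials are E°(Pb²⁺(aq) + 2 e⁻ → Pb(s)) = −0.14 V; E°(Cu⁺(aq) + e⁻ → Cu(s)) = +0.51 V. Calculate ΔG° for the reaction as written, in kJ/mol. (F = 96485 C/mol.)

In the reaction as written Cu⁺(aq) is reduced, so the Cu⁺/Cu couple is the cathode and Pb²⁺/Pb is the anode.
E°cell = +0.51 − (−0.14) = +0.65 V; balancing electrons gives n = 2.
ΔG° = −nFE°cell = −(2)(96485)(+0.65) J/mol = −125 kJ/mol.

−125 kJ/mol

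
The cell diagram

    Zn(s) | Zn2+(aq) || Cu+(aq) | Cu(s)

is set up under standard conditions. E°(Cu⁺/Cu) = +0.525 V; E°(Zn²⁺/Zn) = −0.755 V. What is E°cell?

By convention the left-hand electrode in cell notation is the anode (oxidation) and the right-hand electrode is the cathode (reduction).
E°cell = E°(right) − E°(left) = +0.525 − (−0.755) = +1.280 V.

+1.280 V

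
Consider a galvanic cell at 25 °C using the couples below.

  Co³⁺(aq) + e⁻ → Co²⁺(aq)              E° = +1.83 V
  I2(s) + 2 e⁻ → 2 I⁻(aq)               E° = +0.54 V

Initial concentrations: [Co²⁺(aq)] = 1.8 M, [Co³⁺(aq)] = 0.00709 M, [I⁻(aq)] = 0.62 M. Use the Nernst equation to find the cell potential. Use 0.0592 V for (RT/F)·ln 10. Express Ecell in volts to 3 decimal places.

+1.135 V

Co³⁺/Co²⁺ is reduced (cathode, E° = +1.83 V) and I₂/I⁻ is oxidized (anode).
E°cell = E°cat − E°an = +1.83 − (+0.54) = +1.29 V; n = 2.
The balanced reaction is 2 Co³⁺(aq) + 2 I⁻(aq) → 2 Co²⁺(aq) + I2(s), so Q = [Co²⁺(aq)]^2 / ([Co³⁺(aq)]^2·[I⁻(aq)]^2) = 1.68×10^5 and log Q = 5.224.
E = E° − (0.0592/n)·log Q = +1.29 − (0.0592/2)(5.224) = +1.135 V.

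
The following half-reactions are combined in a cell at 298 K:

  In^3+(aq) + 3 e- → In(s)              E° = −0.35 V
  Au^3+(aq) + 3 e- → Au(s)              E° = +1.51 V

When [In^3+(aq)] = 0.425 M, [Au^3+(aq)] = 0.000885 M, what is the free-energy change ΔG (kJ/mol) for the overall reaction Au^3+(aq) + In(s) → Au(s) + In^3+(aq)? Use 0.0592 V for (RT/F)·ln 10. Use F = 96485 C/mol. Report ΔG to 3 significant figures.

−523 kJ/mol

E°cell = +1.51 − (−0.35) = +1.86 V; the balanced reaction transfers n = 3 electrons.
Q = [In^3+(aq)] / [Au^3+(aq)] = 480, so log Q = 2.681 and E = +1.86 − (0.0592/3)(2.681) = +1.8071 V.
Finally ΔG = −nFE = −(3)(96485 C/mol)(+1.8071 V) = −523 kJ/mol.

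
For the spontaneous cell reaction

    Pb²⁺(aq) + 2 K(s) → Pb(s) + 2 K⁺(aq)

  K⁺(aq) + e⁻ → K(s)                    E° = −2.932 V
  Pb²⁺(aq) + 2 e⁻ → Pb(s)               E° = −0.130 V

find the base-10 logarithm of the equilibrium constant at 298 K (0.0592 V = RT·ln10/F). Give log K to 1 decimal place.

log K = 94.7

The Pb²⁺/Pb couple is reduced (cathode); E°cell = −0.130 − (−2.932) = +2.802 V with n = 2.
At equilibrium E = 0, so log K = nE°cell / 0.0592 = (2)(+2.802) / 0.0592 = 94.7.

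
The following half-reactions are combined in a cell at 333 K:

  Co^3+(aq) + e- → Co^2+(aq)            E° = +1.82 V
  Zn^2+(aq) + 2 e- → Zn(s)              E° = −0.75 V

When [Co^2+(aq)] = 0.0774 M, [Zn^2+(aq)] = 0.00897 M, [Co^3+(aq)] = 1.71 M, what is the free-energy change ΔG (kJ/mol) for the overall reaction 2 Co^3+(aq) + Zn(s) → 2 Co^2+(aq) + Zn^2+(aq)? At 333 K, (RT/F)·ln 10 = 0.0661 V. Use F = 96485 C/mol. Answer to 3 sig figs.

−526 kJ/mol

E°cell = +1.82 − (−0.75) = +2.57 V; the balanced reaction transfers n = 2 electrons.
Q = ([Co^2+(aq)]^2·[Zn^2+(aq)]) / [Co^3+(aq)]^2 = 1.84×10^−5, so log Q = −4.736 and E = +2.57 − (0.0661/2)(−4.736) = +2.7265 V.
Finally ΔG = −nFE = −(2)(96485 C/mol)(+2.7265 V) = −526 kJ/mol.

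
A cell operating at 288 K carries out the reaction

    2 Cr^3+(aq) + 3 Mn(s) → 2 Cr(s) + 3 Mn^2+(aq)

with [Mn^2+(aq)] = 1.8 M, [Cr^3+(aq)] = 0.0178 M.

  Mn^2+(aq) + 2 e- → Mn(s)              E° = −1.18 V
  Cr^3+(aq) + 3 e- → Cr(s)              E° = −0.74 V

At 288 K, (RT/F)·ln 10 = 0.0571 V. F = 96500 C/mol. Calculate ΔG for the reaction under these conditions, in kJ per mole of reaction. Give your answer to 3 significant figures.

−231 kJ/mol

The standard cell potential is −0.74 − (−1.18) = +0.44 V, with n = 6 electrons in the balanced equation.
The reaction quotient is [Mn^2+(aq)]^3 / [Cr^3+(aq)]^2 = 1.84×10^4; by Nernst, E = +0.44 − (0.0571/6)(4.265) = +0.3994 V.
Finally ΔG = −nFE = −(6)(96500 C/mol)(+0.3994 V) = −231 kJ/mol.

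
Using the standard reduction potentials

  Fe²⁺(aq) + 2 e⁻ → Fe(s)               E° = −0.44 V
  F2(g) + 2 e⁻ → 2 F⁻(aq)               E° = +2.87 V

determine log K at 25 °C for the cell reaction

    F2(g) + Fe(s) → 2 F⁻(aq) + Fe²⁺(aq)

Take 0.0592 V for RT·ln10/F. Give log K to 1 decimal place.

log K = 111.8

The F₂/F⁻ couple is reduced (cathode); E°cell = +2.87 − (−0.44) = +3.31 V with n = 2.
At equilibrium E = 0, so log K = nE°cell / 0.0592 = (2)(+3.31) / 0.0592 = 111.8.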